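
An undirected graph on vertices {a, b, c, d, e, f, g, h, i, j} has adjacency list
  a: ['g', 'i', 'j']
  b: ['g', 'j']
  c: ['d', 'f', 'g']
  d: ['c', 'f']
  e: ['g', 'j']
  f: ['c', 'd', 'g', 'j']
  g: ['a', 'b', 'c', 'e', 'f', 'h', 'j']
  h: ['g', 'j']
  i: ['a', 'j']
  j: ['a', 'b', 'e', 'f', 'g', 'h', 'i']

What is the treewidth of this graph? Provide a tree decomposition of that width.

Treewidth 2.
One such decomposition:
Bags: B1 = {c, f, g}  B2 = {c, d, f}  B3 = {f, g, j}  B4 = {a, g, j}  B5 = {b, g, j}  B6 = {g, h, j}  B7 = {e, g, j}  B8 = {a, i, j}
Tree: B1–B2, B1–B3, B3–B4, B4–B5, B3–B6, B6–B7, B4–B8

The largest bag has 3 vertices, giving width 2; this decomposition certifies tw(G) ≤ 2. Conversely, {c, d, f} is a clique of size 3, and the vertices of any clique must share a bag in every tree decomposition; so some bag has ≥ 3 vertices and tw(G) ≥ 2. Therefore the treewidth is 2.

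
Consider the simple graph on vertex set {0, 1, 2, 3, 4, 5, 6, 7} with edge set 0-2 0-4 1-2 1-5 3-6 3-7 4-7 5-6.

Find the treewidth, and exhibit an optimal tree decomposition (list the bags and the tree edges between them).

Treewidth 2.
Bags: B1 = {1, 5, 6}  B2 = {1, 2, 6}  B3 = {0, 2, 6}  B4 = {0, 4, 6}  B5 = {4, 6, 7}  B6 = {3, 6, 7}
Tree: B1–B2, B2–B3, B3–B4, B4–B5, B5–B6

Each bag holds 3 vertices, so the decomposition has width 2, which upper-bounds the treewidth. For the lower bound, G contains the cycle 6–5–1–2–0–4–7–3–6, so G is not a forest; only forests have treewidth ≤ 1, hence tw(G) ≥ 2. Combining the bounds, tw(G) = 2.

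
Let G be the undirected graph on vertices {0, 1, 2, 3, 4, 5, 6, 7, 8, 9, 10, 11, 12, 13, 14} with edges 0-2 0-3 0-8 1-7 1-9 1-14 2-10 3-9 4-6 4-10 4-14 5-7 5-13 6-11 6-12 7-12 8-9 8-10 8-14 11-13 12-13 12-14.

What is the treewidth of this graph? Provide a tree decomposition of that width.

Treewidth 3.
Bags: B1 = {5, 6, 11, 13}  B2 = {5, 6, 12, 13}  B3 = {5, 6, 7, 12}  B4 = {4, 6, 7, 12}  B5 = {4, 7, 12, 14}  B6 = {1, 4, 7, 14}  B7 = {1, 4, 10, 14}  B8 = {1, 8, 10, 14}  B9 = {1, 8, 9, 10}  B10 = {2, 8, 9, 10}  B11 = {0, 2, 8, 9}  B12 = {0, 2, 3, 9}
Tree: B1–B2, B2–B3, B3–B4, B4–B5, B5–B6, B6–B7, B7–B8, B8–B9, B9–B10, B10–B11, B11–B12

Every bag has size at most 4, so the width is 4 − 1 = 3 and tw(G) ≤ 3. For the lower bound: the 4 vertex sets {5,11,13}, {6}, {12}, {1,4,7,14} are disjoint, each induces a connected subgraph, and every pair is joined by at least one edge of G. Contracting each set to a single vertex therefore yields K_{4} as a minor, and since treewidth is minor-monotone, tw(G) ≥ tw(K_{4}) = 3. Therefore the treewidth is 3.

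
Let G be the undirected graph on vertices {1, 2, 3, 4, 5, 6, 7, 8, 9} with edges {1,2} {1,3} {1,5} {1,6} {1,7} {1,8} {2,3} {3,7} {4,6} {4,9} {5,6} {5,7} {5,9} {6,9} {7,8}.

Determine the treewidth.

2

A width-2 tree decomposition is:
Bags: B1 = {1, 5, 6}  B2 = {5, 6, 9}  B3 = {4, 6, 9}  B4 = {1, 5, 7}  B5 = {1, 3, 7}  B6 = {1, 2, 3}  B7 = {1, 7, 8}
Tree: B1–B2, B2–B3, B1–B4, B4–B5, B5–B6, B5–B7
Every bag has size at most 3, so the width is 3 − 1 = 2 and tw(G) ≤ 2. For the lower bound, the 3 vertices {1, 2, 3} are pairwise adjacent, and any tree decomposition puts a clique entirely inside one bag — forcing width ≥ 2. Therefore the treewidth is 2.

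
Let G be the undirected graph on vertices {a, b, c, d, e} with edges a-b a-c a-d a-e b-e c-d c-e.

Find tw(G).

A width-2 tree decomposition is:
Bags: B1 = {a, b, e}  B2 = {a, c, e}  B3 = {a, c, d}
Tree: B1–B2, B2–B3
Each bag holds 3 vertices, so the decomposition has width 2, which upper-bounds the treewidth. For the lower bound, the 3 vertices {a, c, d} are pairwise adjacent, and any tree decomposition puts a clique entirely inside one bag — forcing width ≥ 2. Combining the bounds, tw(G) = 2.

2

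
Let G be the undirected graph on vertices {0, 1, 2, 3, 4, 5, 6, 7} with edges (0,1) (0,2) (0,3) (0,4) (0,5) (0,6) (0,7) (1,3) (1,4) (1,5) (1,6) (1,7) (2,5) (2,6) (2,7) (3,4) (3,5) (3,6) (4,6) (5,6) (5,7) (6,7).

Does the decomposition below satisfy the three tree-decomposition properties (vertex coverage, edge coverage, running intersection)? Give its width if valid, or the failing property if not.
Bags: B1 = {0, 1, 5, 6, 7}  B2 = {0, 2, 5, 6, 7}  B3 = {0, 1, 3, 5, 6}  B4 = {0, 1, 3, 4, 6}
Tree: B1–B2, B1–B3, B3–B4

Vertex coverage: the bags together contain {0, 1, 2, 3, 4, 5, 6, 7}, the full vertex set. Edge coverage: each edge of G has both endpoints in at least one bag. Running intersection: for every vertex, the bags containing it form a connected subtree. All three properties hold, so this is a valid tree decomposition of width max|bag| − 1 = 4, and hence tw(G) ≤ 4.

Yes; width 4.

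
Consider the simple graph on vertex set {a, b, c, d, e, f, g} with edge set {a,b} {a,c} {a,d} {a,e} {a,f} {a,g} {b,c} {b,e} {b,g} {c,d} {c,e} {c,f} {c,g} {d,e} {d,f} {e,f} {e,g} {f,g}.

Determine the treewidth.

A width-4 tree decomposition is:
Bags: B1 = {a, c, d, e, f}  B2 = {a, c, e, f, g}  B3 = {a, b, c, e, g}
Tree: B1–B2, B2–B3
Each bag holds 5 vertices, so the decomposition has width 4, which upper-bounds the treewidth. Conversely, {a, c, d, e, f} is a clique of size 5, and the vertices of any clique must share a bag in every tree decomposition; so some bag has ≥ 5 vertices and tw(G) ≥ 4. Combining the bounds, tw(G) = 4.

4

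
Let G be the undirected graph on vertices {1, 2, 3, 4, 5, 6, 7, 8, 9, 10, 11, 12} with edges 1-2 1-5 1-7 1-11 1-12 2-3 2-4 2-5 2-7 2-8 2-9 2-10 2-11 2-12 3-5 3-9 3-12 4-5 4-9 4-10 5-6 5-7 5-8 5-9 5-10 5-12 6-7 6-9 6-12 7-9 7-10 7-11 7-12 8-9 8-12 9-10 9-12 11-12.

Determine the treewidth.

4

A width-4 tree decomposition is:
Bags: B1 = {2, 5, 7, 9, 10}  B2 = {2, 4, 5, 9, 10}  B3 = {2, 5, 7, 9, 12}  B4 = {5, 6, 7, 9, 12}  B5 = {2, 3, 5, 9, 12}  B6 = {1, 2, 5, 7, 12}  B7 = {2, 5, 8, 9, 12}  B8 = {1, 2, 7, 11, 12}
Tree: B1–B2, B1–B3, B3–B4, B3–B5, B3–B6, B3–B7, B6–B8
The largest bag has 5 vertices, giving width 4; this decomposition certifies tw(G) ≤ 4. For the lower bound, the 5 vertices {1, 2, 7, 11, 12} are pairwise adjacent, and any tree decomposition puts a clique entirely inside one bag — forcing width ≥ 4. Combining the bounds, tw(G) = 4.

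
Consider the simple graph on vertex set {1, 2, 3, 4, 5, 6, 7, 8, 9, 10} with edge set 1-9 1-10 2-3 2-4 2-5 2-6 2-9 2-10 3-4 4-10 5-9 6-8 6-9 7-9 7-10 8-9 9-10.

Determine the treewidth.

A width-2 tree decomposition is:
Bags: B1 = {2, 4, 10}  B2 = {2, 9, 10}  B3 = {2, 3, 4}  B4 = {1, 9, 10}  B5 = {2, 6, 9}  B6 = {2, 5, 9}  B7 = {6, 8, 9}  B8 = {7, 9, 10}
Tree: B1–B2, B1–B3, B2–B4, B2–B5, B2–B6, B5–B7, B2–B8
Every bag has size at most 3, so the width is 3 − 1 = 2 and tw(G) ≤ 2. For the lower bound, the 3 vertices {6, 8, 9} are pairwise adjacent, and any tree decomposition puts a clique entirely inside one bag — forcing width ≥ 2. The upper and lower bounds meet at 2, so that is the treewidth.

2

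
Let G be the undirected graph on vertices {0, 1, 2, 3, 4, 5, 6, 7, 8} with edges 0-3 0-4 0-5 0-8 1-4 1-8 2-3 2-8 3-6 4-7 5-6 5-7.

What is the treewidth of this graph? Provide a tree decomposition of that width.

Every bag has size at most 4, so the width is 4 − 1 = 3 and tw(G) ≤ 3. For the lower bound: the 4 vertex sets {5,6,7}, {4}, {0}, {1,2,3,8} are disjoint, each induces a connected subgraph, and every pair is joined by at least one edge of G. Contracting each set to a single vertex therefore yields K_{4} as a minor, and since treewidth is minor-monotone, tw(G) ≥ tw(K_{4}) = 3. The upper and lower bounds meet at 3, so that is the treewidth.

Treewidth 3.
Bags: B1 = {4, 5, 6, 7}  B2 = {0, 4, 5, 6}  B3 = {0, 3, 4, 6}  B4 = {0, 1, 3, 4}  B5 = {0, 1, 3, 8}  B6 = {1, 2, 3, 8}
Tree: B1–B2, B2–B3, B3–B4, B4–B5, B5–B6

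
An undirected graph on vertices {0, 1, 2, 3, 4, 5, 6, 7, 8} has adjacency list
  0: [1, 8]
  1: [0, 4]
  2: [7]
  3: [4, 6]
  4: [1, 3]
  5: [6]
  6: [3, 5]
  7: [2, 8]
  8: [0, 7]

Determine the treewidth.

A width-1 tree decomposition is:
Bags: B1 = {2, 7}  B2 = {7, 8}  B3 = {0, 8}  B4 = {0, 1}  B5 = {1, 4}  B6 = {3, 4}  B7 = {3, 6}  B8 = {5, 6}
Tree: B1–B2, B2–B3, B3–B4, B4–B5, B5–B6, B6–B7, B7–B8
The largest bag has 2 vertices, giving width 1; this decomposition certifies tw(G) ≤ 1. G has an edge, so its treewidth is at least 1. Combining the bounds, tw(G) = 1.

1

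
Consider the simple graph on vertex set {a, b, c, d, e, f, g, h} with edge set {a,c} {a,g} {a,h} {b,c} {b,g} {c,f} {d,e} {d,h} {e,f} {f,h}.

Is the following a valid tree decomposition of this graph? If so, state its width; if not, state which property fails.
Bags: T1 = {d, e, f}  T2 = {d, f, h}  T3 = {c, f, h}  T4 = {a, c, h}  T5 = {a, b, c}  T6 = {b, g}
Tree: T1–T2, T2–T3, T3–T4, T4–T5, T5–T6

A tree decomposition must satisfy three properties: every vertex lies in some bag; for every edge, both endpoints lie together in some bag; and for every vertex, the bags containing it form a connected subtree. Here edge (a,g) lies in no bag, so the decomposition is invalid.

No — edge (a,g) lies in no bag.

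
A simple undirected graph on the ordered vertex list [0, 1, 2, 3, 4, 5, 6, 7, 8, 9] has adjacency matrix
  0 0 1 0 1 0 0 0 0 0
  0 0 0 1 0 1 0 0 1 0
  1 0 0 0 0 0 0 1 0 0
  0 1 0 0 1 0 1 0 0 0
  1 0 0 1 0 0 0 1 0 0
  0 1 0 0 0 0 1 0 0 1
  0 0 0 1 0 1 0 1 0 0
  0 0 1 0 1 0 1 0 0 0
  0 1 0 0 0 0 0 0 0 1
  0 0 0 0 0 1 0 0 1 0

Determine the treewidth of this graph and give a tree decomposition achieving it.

Every bag has size at most 3, so the width is 3 − 1 = 2 and tw(G) ≤ 2. The edges 2–0–4–7–2 form a cycle, so G is not a tree and its treewidth is at least 2. Therefore the treewidth is 2.

Treewidth 2.
Bags: B1 = {0, 2, 7}  B2 = {0, 4, 7}  B3 = {4, 6, 7}  B4 = {3, 4, 6}  B5 = {3, 5, 6}  B6 = {1, 3, 5}  B7 = {1, 5, 9}  B8 = {1, 8, 9}
Tree: B1–B2, B2–B3, B3–B4, B4–B5, B5–B6, B6–B7, B7–B8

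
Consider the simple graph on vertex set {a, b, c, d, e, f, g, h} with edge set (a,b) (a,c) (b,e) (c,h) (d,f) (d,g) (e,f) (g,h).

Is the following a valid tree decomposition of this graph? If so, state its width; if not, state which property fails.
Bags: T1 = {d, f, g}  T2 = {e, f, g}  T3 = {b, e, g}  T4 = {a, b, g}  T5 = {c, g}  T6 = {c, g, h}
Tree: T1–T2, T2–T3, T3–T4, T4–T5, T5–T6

No — edge (a,c) lies in no bag.

A tree decomposition must satisfy three properties: every vertex lies in some bag; for every edge, both endpoints lie together in some bag; and for every vertex, the bags containing it form a connected subtree. Here edge (a,c) lies in no bag, so the decomposition is invalid.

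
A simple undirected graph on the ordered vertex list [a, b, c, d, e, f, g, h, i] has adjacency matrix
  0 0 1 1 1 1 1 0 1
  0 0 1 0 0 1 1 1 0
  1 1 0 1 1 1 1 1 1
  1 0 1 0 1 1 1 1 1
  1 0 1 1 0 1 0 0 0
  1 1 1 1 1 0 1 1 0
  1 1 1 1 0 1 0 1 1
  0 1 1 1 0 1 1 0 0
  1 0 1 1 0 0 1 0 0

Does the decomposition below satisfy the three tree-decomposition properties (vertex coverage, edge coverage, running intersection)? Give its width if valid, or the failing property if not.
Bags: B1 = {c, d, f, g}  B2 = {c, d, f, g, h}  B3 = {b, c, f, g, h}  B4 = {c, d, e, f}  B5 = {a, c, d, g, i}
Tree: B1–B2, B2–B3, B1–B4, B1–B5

A tree decomposition must satisfy three properties: every vertex lies in some bag; for every edge, both endpoints lie together in some bag; and for every vertex, the bags containing it form a connected subtree. Here edge (a,f) lies in no bag, so the decomposition is invalid.

No — edge (a,f) lies in no bag.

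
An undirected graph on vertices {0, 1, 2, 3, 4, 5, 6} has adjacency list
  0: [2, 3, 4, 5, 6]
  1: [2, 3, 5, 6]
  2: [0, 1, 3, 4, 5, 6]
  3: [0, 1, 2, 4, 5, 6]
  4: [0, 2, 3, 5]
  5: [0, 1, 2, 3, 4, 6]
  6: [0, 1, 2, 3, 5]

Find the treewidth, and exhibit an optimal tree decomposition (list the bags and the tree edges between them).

The largest bag has 5 vertices, giving width 4; this decomposition certifies tw(G) ≤ 4. Conversely, {0, 2, 3, 4, 5} is a clique of size 5, and the vertices of any clique must share a bag in every tree decomposition; so some bag has ≥ 5 vertices and tw(G) ≥ 4. Hence tw(G) = 4 exactly.

Treewidth 4.
Bags: B1 = {0, 2, 3, 4, 5}  B2 = {0, 2, 3, 5, 6}  B3 = {1, 2, 3, 5, 6}
Tree: B1–B2, B2–B3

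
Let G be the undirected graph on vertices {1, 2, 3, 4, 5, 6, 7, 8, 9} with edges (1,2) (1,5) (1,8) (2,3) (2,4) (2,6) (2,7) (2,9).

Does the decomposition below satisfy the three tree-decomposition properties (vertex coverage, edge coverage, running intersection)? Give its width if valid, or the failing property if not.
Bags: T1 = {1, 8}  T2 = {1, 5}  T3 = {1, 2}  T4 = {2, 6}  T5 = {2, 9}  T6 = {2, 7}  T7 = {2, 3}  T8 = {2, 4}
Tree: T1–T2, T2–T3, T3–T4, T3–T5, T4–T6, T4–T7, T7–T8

Yes; width 1.

Every vertex of G appears in some bag (union = {1, 2, 3, 4, 5, 6, 7, 8, 9}); every edge is covered by a bag; and for each vertex v the set of bags containing v is connected in the bag tree. The decomposition is therefore valid. The largest bag has 2 vertices, so the width is 1.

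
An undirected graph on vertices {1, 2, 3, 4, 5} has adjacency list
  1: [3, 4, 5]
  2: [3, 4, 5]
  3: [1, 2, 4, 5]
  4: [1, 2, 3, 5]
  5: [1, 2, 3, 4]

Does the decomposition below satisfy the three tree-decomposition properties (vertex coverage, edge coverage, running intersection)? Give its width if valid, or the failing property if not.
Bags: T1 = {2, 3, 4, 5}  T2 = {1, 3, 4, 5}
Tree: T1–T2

Every vertex of G appears in some bag (union = {1, 2, 3, 4, 5}); every edge is covered by a bag; and for each vertex v the set of bags containing v is connected in the bag tree. The decomposition is therefore valid. The largest bag has 4 vertices, so the width is 3.

Yes; width 3.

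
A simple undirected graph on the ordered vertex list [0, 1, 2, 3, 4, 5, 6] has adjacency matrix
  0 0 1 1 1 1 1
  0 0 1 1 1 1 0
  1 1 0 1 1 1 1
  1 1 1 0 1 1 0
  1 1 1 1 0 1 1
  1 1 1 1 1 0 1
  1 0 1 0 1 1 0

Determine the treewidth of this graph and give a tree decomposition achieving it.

Treewidth 4.
One such decomposition:
Bags: B1 = {0, 2, 3, 4, 5}  B2 = {1, 2, 3, 4, 5}  B3 = {0, 2, 4, 5, 6}
Tree: B1–B2, B1–B3

Every bag has size at most 5, so the width is 5 − 1 = 4 and tw(G) ≤ 4. On the other hand G contains the 5-clique {0, 2, 3, 4, 5}. A clique must lie in a single bag of any decomposition, so no decomposition can have width below 4. Therefore the treewidth is 4.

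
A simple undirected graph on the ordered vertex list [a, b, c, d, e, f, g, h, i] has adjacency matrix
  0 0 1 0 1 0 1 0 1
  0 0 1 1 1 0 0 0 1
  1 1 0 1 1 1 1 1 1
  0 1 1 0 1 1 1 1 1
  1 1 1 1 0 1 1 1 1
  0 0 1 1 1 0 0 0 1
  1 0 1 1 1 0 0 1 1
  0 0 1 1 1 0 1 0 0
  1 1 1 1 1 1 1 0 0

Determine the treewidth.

4

A width-4 tree decomposition is:
Bags: B1 = {c, d, e, f, i}  B2 = {c, d, e, g, i}  B3 = {b, c, d, e, i}  B4 = {c, d, e, g, h}  B5 = {a, c, e, g, i}
Tree: B1–B2, B2–B3, B2–B4, B2–B5
Every bag has size at most 5, so the width is 5 − 1 = 4 and tw(G) ≤ 4. Conversely, {c, d, e, g, h} is a clique of size 5, and the vertices of any clique must share a bag in every tree decomposition; so some bag has ≥ 5 vertices and tw(G) ≥ 4. The upper and lower bounds meet at 4, so that is the treewidth.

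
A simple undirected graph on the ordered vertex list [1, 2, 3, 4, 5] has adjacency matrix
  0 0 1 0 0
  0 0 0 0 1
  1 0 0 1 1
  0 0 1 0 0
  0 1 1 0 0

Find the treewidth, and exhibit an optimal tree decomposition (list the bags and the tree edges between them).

Treewidth 1.
One optimal decomposition is:
Bags: B1 = {3, 4}  B2 = {3, 5}  B3 = {1, 3}  B4 = {2, 5}
Tree: B1–B2, B1–B3, B2–B4

The largest bag has 2 vertices, giving width 1; this decomposition certifies tw(G) ≤ 1. G has an edge, so its treewidth is at least 1. Therefore the treewidth is 1.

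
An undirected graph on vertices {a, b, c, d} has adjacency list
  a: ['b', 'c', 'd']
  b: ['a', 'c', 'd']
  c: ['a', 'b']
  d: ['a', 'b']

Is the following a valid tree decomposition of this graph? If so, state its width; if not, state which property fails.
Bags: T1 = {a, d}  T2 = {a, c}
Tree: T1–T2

A tree decomposition must satisfy three properties: every vertex lies in some bag; for every edge, both endpoints lie together in some bag; and for every vertex, the bags containing it form a connected subtree. Here vertex b appears in no bag, so the decomposition is invalid.

No — vertex b appears in no bag.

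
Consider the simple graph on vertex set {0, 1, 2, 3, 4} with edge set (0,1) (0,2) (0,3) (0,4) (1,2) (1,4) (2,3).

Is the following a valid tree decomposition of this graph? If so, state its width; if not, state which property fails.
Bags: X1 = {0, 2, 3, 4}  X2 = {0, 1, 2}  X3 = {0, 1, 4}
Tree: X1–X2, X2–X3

No — bags containing vertex 4 are not connected in the tree.

A tree decomposition must satisfy three properties: every vertex lies in some bag; for every edge, both endpoints lie together in some bag; and for every vertex, the bags containing it form a connected subtree. Here bags containing vertex 4 are not connected in the tree, so the decomposition is invalid.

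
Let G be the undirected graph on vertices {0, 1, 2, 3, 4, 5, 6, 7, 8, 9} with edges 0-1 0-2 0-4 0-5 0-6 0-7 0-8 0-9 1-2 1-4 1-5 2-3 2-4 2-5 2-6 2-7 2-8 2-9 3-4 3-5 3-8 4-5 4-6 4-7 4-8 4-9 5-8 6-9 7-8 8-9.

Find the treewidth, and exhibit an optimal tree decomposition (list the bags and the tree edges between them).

Each bag holds 5 vertices, so the decomposition has width 4, which upper-bounds the treewidth. For the lower bound, the 5 vertices {0, 2, 4, 8, 9} are pairwise adjacent, and any tree decomposition puts a clique entirely inside one bag — forcing width ≥ 4. Therefore the treewidth is 4.

Treewidth 4.
Bags: B1 = {0, 2, 4, 7, 8}  B2 = {0, 2, 4, 8, 9}  B3 = {0, 2, 4, 5, 8}  B4 = {2, 3, 4, 5, 8}  B5 = {0, 1, 2, 4, 5}  B6 = {0, 2, 4, 6, 9}
Tree: B1–B2, B2–B3, B3–B4, B3–B5, B2–B6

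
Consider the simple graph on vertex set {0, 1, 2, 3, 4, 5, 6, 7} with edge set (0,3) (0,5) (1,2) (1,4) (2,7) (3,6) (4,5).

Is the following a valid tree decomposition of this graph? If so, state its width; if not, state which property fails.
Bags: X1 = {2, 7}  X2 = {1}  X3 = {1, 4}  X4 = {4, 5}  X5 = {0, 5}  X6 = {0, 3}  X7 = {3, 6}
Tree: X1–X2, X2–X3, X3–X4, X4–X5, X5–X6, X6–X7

No — edge (2,1) lies in no bag.

A tree decomposition must satisfy three properties: every vertex lies in some bag; for every edge, both endpoints lie together in some bag; and for every vertex, the bags containing it form a connected subtree. Here edge (2,1) lies in no bag, so the decomposition is invalid.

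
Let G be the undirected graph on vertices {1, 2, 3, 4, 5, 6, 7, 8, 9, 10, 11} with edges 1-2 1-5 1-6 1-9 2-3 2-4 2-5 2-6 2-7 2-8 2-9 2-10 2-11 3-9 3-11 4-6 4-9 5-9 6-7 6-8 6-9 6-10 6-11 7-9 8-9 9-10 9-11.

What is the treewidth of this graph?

3

A width-3 tree decomposition is:
Bags: B1 = {1, 2, 6, 9}  B2 = {2, 6, 8, 9}  B3 = {2, 6, 7, 9}  B4 = {2, 4, 6, 9}  B5 = {2, 6, 9, 11}  B6 = {2, 6, 9, 10}  B7 = {2, 3, 9, 11}  B8 = {1, 2, 5, 9}
Tree: B1–B2, B2–B3, B3–B4, B4–B5, B4–B6, B5–B7, B1–B8
Each bag holds 4 vertices, so the decomposition has width 3, which upper-bounds the treewidth. Conversely, {2, 3, 9, 11} is a clique of size 4, and the vertices of any clique must share a bag in every tree decomposition; so some bag has ≥ 4 vertices and tw(G) ≥ 3. Combining the bounds, tw(G) = 3.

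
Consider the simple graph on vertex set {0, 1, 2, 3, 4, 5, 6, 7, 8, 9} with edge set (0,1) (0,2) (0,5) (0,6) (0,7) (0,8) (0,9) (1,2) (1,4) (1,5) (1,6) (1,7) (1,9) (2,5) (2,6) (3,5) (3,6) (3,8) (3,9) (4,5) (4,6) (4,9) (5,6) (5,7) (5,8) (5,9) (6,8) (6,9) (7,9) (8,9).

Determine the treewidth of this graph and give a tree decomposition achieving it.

Treewidth 4.
One optimal decomposition is:
Bags: B1 = {0, 1, 5, 6, 9}  B2 = {0, 1, 5, 7, 9}  B3 = {0, 5, 6, 8, 9}  B4 = {1, 4, 5, 6, 9}  B5 = {3, 5, 6, 8, 9}  B6 = {0, 1, 2, 5, 6}
Tree: B1–B2, B1–B3, B1–B4, B3–B5, B1–B6

Each bag holds 5 vertices, so the decomposition has width 4, which upper-bounds the treewidth. For the lower bound, the 5 vertices {0, 5, 6, 8, 9} are pairwise adjacent, and any tree decomposition puts a clique entirely inside one bag — forcing width ≥ 4. The upper and lower bounds meet at 4, so that is the treewidth.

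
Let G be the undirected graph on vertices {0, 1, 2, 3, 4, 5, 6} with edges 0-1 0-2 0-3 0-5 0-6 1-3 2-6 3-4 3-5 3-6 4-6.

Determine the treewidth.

2

A width-2 tree decomposition is:
Bags: B1 = {0, 1, 3}  B2 = {0, 3, 5}  B3 = {0, 3, 6}  B4 = {3, 4, 6}  B5 = {0, 2, 6}
Tree: B1–B2, B1–B3, B3–B4, B3–B5
Every bag has size at most 3, so the width is 3 − 1 = 2 and tw(G) ≤ 2. Conversely, {0, 2, 6} is a clique of size 3, and the vertices of any clique must share a bag in every tree decomposition; so some bag has ≥ 3 vertices and tw(G) ≥ 2. Combining the bounds, tw(G) = 2.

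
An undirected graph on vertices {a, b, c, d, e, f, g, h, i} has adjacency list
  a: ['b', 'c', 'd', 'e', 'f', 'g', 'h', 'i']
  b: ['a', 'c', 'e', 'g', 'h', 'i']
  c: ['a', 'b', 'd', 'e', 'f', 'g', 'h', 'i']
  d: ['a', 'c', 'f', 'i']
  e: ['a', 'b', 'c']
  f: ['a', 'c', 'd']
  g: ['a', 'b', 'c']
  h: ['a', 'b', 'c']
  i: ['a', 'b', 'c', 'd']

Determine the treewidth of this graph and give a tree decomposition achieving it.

Treewidth 3.
One optimal decomposition is:
Bags: B1 = {a, b, c, i}  B2 = {a, b, c, g}  B3 = {a, b, c, e}  B4 = {a, c, d, i}  B5 = {a, b, c, h}  B6 = {a, c, d, f}
Tree: B1–B2, B2–B3, B1–B4, B1–B5, B4–B6

Each bag holds 4 vertices, so the decomposition has width 3, which upper-bounds the treewidth. For the lower bound, the 4 vertices {a, c, d, f} are pairwise adjacent, and any tree decomposition puts a clique entirely inside one bag — forcing width ≥ 3. The upper and lower bounds meet at 3, so that is the treewidth.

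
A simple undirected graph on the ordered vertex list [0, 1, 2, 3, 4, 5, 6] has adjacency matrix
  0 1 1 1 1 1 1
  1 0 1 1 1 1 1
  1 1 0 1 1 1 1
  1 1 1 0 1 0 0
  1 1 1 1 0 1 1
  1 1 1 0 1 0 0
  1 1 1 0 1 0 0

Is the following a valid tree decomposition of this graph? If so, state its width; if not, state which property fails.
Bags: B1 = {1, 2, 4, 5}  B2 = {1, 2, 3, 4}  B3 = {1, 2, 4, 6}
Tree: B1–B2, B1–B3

No — vertex 0 appears in no bag.

A tree decomposition must satisfy three properties: every vertex lies in some bag; for every edge, both endpoints lie together in some bag; and for every vertex, the bags containing it form a connected subtree. Here vertex 0 appears in no bag, so the decomposition is invalid.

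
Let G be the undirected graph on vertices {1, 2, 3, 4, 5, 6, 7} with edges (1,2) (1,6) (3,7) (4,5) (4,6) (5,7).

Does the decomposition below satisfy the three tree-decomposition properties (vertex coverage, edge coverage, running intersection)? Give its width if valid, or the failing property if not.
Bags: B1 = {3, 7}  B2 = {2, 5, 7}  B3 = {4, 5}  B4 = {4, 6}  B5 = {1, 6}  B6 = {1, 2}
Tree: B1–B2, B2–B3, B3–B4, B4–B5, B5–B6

No — bags containing vertex 2 are not connected in the tree.

A tree decomposition must satisfy three properties: every vertex lies in some bag; for every edge, both endpoints lie together in some bag; and for every vertex, the bags containing it form a connected subtree. Here bags containing vertex 2 are not connected in the tree, so the decomposition is invalid.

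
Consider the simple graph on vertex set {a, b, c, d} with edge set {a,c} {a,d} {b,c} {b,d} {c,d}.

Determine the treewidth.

A width-2 tree decomposition is:
Bags: B1 = {a, c, d}  B2 = {b, c, d}
Tree: B1–B2
The largest bag has 3 vertices, giving width 2; this decomposition certifies tw(G) ≤ 2. Conversely, {a, c, d} is a clique of size 3, and the vertices of any clique must share a bag in every tree decomposition; so some bag has ≥ 3 vertices and tw(G) ≥ 2. Hence tw(G) = 2 exactly.

2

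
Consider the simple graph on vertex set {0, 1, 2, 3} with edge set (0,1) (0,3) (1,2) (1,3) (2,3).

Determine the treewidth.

2

A width-2 tree decomposition is:
Bags: B1 = {1, 2, 3}  B2 = {0, 1, 3}
Tree: B1–B2
Each bag holds 3 vertices, so the decomposition has width 2, which upper-bounds the treewidth. On the other hand G contains the 3-clique {0, 1, 3}. A clique must lie in a single bag of any decomposition, so no decomposition can have width below 2. Therefore the treewidth is 2.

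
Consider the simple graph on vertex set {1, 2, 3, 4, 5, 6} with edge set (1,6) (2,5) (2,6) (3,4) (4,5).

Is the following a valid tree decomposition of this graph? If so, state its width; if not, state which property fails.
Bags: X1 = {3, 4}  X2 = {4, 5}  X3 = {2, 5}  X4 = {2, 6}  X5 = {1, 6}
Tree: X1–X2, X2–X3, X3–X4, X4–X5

Vertex coverage: the bags together contain {1, 2, 3, 4, 5, 6}, the full vertex set. Edge coverage: each edge of G has both endpoints in at least one bag. Running intersection: for every vertex, the bags containing it form a connected subtree. All three properties hold, so this is a valid tree decomposition of width max|bag| − 1 = 1, and hence tw(G) ≤ 1.

Yes; width 1.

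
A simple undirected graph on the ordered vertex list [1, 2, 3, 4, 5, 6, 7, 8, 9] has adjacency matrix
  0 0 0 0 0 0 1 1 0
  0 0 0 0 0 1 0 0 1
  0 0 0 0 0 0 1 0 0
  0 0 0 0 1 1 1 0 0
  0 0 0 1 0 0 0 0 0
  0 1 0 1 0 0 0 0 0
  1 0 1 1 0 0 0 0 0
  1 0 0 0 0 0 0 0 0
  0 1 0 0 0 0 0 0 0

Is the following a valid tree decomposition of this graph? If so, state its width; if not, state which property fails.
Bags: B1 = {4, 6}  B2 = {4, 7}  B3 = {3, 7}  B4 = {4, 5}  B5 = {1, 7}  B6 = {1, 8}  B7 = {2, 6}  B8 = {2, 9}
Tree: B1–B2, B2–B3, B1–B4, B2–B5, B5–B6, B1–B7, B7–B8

Yes; width 1.

Vertex coverage: the bags together contain {1, 2, 3, 4, 5, 6, 7, 8, 9}, the full vertex set. Edge coverage: each edge of G has both endpoints in at least one bag. Running intersection: for every vertex, the bags containing it form a connected subtree. All three properties hold, so this is a valid tree decomposition of width max|bag| − 1 = 1, and hence tw(G) ≤ 1.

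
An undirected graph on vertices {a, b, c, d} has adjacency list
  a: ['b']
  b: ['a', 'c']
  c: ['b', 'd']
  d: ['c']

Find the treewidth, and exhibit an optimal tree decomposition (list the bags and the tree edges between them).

Each bag holds 2 vertices, so the decomposition has width 1, which upper-bounds the treewidth. Any graph with an edge has treewidth ≥ 1, and G has the edge d–c. Hence tw(G) = 1 exactly.

Treewidth 1.
One optimal decomposition is:
Bags: B1 = {c, d}  B2 = {b, c}  B3 = {a, b}
Tree: B1–B2, B2–B3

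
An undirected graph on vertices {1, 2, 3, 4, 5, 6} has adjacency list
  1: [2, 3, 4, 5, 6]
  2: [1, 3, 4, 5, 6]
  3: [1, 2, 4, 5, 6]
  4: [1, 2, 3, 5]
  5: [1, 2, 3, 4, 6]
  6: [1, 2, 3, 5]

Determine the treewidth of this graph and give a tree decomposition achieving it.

Every bag has size at most 5, so the width is 5 − 1 = 4 and tw(G) ≤ 4. On the other hand G contains the 5-clique {1, 2, 3, 4, 5}. A clique must lie in a single bag of any decomposition, so no decomposition can have width below 4. Hence tw(G) = 4 exactly.

Treewidth 4.
Bags: B1 = {1, 2, 3, 4, 5}  B2 = {1, 2, 3, 5, 6}
Tree: B1–B2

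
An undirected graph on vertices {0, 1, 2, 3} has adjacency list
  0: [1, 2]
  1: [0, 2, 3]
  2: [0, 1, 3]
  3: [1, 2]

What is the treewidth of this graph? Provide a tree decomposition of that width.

Treewidth 2.
One such decomposition:
Bags: B1 = {1, 2, 3}  B2 = {0, 1, 2}
Tree: B1–B2

Every bag has size at most 3, so the width is 3 − 1 = 2 and tw(G) ≤ 2. For the lower bound, the 3 vertices {0, 1, 2} are pairwise adjacent, and any tree decomposition puts a clique entirely inside one bag — forcing width ≥ 2. Hence tw(G) = 2 exactly.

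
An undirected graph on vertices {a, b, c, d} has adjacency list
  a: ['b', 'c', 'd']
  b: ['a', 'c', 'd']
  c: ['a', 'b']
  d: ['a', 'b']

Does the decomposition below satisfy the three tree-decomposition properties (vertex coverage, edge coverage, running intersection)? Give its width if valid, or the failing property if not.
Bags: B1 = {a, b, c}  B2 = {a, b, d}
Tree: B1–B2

Yes; width 2.

Vertex coverage: the bags together contain {a, b, c, d}, the full vertex set. Edge coverage: each edge of G has both endpoints in at least one bag. Running intersection: for every vertex, the bags containing it form a connected subtree. All three properties hold, so this is a valid tree decomposition of width max|bag| − 1 = 2, and hence tw(G) ≤ 2.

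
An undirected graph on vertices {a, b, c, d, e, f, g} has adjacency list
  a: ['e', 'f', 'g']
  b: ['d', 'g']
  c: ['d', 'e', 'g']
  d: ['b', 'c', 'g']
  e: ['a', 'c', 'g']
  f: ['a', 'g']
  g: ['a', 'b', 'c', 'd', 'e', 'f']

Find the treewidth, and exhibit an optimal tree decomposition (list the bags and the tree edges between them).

Treewidth 2.
One such decomposition:
Bags: B1 = {a, e, g}  B2 = {c, e, g}  B3 = {c, d, g}  B4 = {a, f, g}  B5 = {b, d, g}
Tree: B1–B2, B2–B3, B1–B4, B3–B5

Every bag has size at most 3, so the width is 3 − 1 = 2 and tw(G) ≤ 2. Conversely, {c, d, g} is a clique of size 3, and the vertices of any clique must share a bag in every tree decomposition; so some bag has ≥ 3 vertices and tw(G) ≥ 2. Hence tw(G) = 2 exactly.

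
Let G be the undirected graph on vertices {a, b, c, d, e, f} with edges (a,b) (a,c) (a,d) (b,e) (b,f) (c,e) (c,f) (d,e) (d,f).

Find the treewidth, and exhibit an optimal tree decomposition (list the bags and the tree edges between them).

Treewidth 3.
Bags: B1 = {a, b, c, d}  B2 = {b, c, d, e}  B3 = {b, c, d, f}
Tree: B1–B2, B2–B3

The largest bag has 4 vertices, giving width 3; this decomposition certifies tw(G) ≤ 3. For the lower bound: the 4 vertex sets {a,c}, {d,e}, {b}, {f} are disjoint, each induces a connected subgraph, and every pair is joined by at least one edge of G. Contracting each set to a single vertex therefore yields K_{4} as a minor, and since treewidth is minor-monotone, tw(G) ≥ tw(K_{4}) = 3. Therefore the treewidth is 3.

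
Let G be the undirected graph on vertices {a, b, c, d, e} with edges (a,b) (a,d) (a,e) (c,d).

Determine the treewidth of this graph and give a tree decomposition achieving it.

The largest bag has 2 vertices, giving width 1; this decomposition certifies tw(G) ≤ 1. Since G has at least one edge (e.g. d–a), it is not an edgeless graph, so tw(G) ≥ 1. Hence tw(G) = 1 exactly.

Treewidth 1.
One such decomposition:
Bags: B1 = {a, d}  B2 = {c, d}  B3 = {a, e}  B4 = {a, b}
Tree: B1–B2, B1–B3, B1–B4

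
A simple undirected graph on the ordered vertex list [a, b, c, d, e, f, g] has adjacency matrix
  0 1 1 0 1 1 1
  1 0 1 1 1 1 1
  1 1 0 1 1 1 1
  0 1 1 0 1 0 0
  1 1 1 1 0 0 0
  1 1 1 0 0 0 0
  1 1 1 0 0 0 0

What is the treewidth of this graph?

A width-3 tree decomposition is:
Bags: B1 = {a, b, c, f}  B2 = {a, b, c, g}  B3 = {a, b, c, e}  B4 = {b, c, d, e}
Tree: B1–B2, B1–B3, B3–B4
Each bag holds 4 vertices, so the decomposition has width 3, which upper-bounds the treewidth. Conversely, {b, c, d, e} is a clique of size 4, and the vertices of any clique must share a bag in every tree decomposition; so some bag has ≥ 4 vertices and tw(G) ≥ 3. The upper and lower bounds meet at 3, so that is the treewidth.

3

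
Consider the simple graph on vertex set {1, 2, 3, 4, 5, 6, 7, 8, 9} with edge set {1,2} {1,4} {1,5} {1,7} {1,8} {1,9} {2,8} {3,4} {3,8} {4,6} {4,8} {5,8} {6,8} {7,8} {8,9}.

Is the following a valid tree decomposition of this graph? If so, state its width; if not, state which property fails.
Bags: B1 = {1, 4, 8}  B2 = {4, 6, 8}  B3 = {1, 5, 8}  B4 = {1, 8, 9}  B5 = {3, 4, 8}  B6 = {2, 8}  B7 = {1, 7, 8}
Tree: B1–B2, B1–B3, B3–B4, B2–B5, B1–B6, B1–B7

A tree decomposition must satisfy three properties: every vertex lies in some bag; for every edge, both endpoints lie together in some bag; and for every vertex, the bags containing it form a connected subtree. Here edge (1,2) lies in no bag, so the decomposition is invalid.

No — edge (1,2) lies in no bag.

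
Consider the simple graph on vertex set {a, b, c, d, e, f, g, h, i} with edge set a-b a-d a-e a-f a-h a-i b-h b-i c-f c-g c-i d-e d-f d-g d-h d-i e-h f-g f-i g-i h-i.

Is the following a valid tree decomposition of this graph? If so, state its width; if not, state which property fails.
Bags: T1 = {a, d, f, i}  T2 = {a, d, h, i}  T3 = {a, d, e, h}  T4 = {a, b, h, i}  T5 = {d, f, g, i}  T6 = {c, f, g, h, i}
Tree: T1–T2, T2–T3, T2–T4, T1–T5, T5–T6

A tree decomposition must satisfy three properties: every vertex lies in some bag; for every edge, both endpoints lie together in some bag; and for every vertex, the bags containing it form a connected subtree. Here bags containing vertex h are not connected in the tree, so the decomposition is invalid.

No — bags containing vertex h are not connected in the tree.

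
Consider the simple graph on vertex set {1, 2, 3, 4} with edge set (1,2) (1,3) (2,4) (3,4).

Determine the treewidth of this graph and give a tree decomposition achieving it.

The largest bag has 3 vertices, giving width 2; this decomposition certifies tw(G) ≤ 2. Since 4–3–1–2–4 is a cycle in G, G is not acyclic. Forests are exactly the graphs of treewidth ≤ 1, so tw(G) ≥ 2. Hence tw(G) = 2 exactly.

Treewidth 2.
One optimal decomposition is:
Bags: B1 = {1, 3, 4}  B2 = {1, 2, 4}
Tree: B1–B2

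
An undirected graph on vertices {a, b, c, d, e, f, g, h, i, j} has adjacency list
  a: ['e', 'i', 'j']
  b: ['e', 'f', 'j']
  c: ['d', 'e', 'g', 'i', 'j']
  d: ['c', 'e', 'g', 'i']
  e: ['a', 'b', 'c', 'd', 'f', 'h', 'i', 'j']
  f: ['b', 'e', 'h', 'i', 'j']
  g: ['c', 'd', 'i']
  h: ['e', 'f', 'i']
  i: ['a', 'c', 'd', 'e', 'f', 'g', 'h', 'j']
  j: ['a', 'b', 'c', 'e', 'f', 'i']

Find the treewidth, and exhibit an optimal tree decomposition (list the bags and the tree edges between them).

The largest bag has 4 vertices, giving width 3; this decomposition certifies tw(G) ≤ 3. Conversely, {b, e, f, j} is a clique of size 4, and the vertices of any clique must share a bag in every tree decomposition; so some bag has ≥ 4 vertices and tw(G) ≥ 3. Therefore the treewidth is 3.

Treewidth 3.
One optimal decomposition is:
Bags: B1 = {a, e, i, j}  B2 = {c, e, i, j}  B3 = {e, f, i, j}  B4 = {c, d, e, i}  B5 = {b, e, f, j}  B6 = {c, d, g, i}  B7 = {e, f, h, i}
Tree: B1–B2, B2–B3, B2–B4, B3–B5, B4–B6, B3–B7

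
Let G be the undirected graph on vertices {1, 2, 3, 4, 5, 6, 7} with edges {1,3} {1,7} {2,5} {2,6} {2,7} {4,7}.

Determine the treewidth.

A width-1 tree decomposition is:
Bags: B1 = {2, 5}  B2 = {2, 6}  B3 = {2, 7}  B4 = {4, 7}  B5 = {1, 7}  B6 = {1, 3}
Tree: B1–B2, B1–B3, B3–B4, B4–B5, B5–B6
Every bag has size at most 2, so the width is 2 − 1 = 1 and tw(G) ≤ 1. Since G has at least one edge (e.g. 5–2), it is not an edgeless graph, so tw(G) ≥ 1. Combining the bounds, tw(G) = 1.

1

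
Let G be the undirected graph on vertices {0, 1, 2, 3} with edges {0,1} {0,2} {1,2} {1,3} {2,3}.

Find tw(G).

2

A width-2 tree decomposition is:
Bags: B1 = {1, 2, 3}  B2 = {0, 1, 2}
Tree: B1–B2
The largest bag has 3 vertices, giving width 2; this decomposition certifies tw(G) ≤ 2. Conversely, {0, 1, 2} is a clique of size 3, and the vertices of any clique must share a bag in every tree decomposition; so some bag has ≥ 3 vertices and tw(G) ≥ 2. Hence tw(G) = 2 exactly.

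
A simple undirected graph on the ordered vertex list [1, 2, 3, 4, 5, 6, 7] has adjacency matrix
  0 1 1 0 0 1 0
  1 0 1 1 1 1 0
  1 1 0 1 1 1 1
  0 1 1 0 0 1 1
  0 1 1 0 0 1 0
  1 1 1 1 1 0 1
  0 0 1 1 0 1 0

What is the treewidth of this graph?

A width-3 tree decomposition is:
Bags: B1 = {2, 3, 5, 6}  B2 = {2, 3, 4, 6}  B3 = {3, 4, 6, 7}  B4 = {1, 2, 3, 6}
Tree: B1–B2, B2–B3, B2–B4
Every bag has size at most 4, so the width is 4 − 1 = 3 and tw(G) ≤ 3. Conversely, {1, 2, 3, 6} is a clique of size 4, and the vertices of any clique must share a bag in every tree decomposition; so some bag has ≥ 4 vertices and tw(G) ≥ 3. Combining the bounds, tw(G) = 3.

3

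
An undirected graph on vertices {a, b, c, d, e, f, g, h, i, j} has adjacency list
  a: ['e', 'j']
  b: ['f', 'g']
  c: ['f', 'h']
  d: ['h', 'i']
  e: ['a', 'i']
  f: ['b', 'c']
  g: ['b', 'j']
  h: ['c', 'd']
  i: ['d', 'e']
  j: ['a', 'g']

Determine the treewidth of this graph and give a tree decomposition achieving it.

Treewidth 2.
One optimal decomposition is:
Bags: B1 = {d, e, i}  B2 = {d, e, h}  B3 = {c, e, h}  B4 = {c, e, f}  B5 = {b, e, f}  B6 = {b, e, g}  B7 = {e, g, j}  B8 = {a, e, j}
Tree: B1–B2, B2–B3, B3–B4, B4–B5, B5–B6, B6–B7, B7–B8

Every bag has size at most 3, so the width is 3 − 1 = 2 and tw(G) ≤ 2. For the lower bound, G contains the cycle e–i–d–h–c–f–b–g–j–a–e, so G is not a forest; only forests have treewidth ≤ 1, hence tw(G) ≥ 2. The upper and lower bounds meet at 2, so that is the treewidth.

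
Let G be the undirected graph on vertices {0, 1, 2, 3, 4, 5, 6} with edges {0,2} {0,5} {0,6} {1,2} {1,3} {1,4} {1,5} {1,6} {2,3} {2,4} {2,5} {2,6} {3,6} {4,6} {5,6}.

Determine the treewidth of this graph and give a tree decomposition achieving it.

The largest bag has 4 vertices, giving width 3; this decomposition certifies tw(G) ≤ 3. On the other hand G contains the 4-clique {0, 2, 5, 6}. A clique must lie in a single bag of any decomposition, so no decomposition can have width below 3. Combining the bounds, tw(G) = 3.

Treewidth 3.
One such decomposition:
Bags: B1 = {1, 2, 5, 6}  B2 = {1, 2, 3, 6}  B3 = {1, 2, 4, 6}  B4 = {0, 2, 5, 6}
Tree: B1–B2, B1–B3, B1–B4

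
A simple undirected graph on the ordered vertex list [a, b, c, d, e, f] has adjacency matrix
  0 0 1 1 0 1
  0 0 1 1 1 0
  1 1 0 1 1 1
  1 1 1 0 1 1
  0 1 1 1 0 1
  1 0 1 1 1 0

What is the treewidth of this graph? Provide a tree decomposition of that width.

The largest bag has 4 vertices, giving width 3; this decomposition certifies tw(G) ≤ 3. For the lower bound, the 4 vertices {c, d, e, f} are pairwise adjacent, and any tree decomposition puts a clique entirely inside one bag — forcing width ≥ 3. Hence tw(G) = 3 exactly.

Treewidth 3.
Bags: B1 = {c, d, e, f}  B2 = {a, c, d, f}  B3 = {b, c, d, e}
Tree: B1–B2, B1–B3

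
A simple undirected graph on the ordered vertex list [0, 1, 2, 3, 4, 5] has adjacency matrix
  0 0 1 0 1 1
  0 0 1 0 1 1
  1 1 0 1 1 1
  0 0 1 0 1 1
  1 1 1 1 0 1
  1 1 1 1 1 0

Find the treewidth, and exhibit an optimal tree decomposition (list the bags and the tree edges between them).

Each bag holds 4 vertices, so the decomposition has width 3, which upper-bounds the treewidth. Conversely, {0, 2, 4, 5} is a clique of size 4, and the vertices of any clique must share a bag in every tree decomposition; so some bag has ≥ 4 vertices and tw(G) ≥ 3. Combining the bounds, tw(G) = 3.

Treewidth 3.
Bags: B1 = {0, 2, 4, 5}  B2 = {2, 3, 4, 5}  B3 = {1, 2, 4, 5}
Tree: B1–B2, B2–B3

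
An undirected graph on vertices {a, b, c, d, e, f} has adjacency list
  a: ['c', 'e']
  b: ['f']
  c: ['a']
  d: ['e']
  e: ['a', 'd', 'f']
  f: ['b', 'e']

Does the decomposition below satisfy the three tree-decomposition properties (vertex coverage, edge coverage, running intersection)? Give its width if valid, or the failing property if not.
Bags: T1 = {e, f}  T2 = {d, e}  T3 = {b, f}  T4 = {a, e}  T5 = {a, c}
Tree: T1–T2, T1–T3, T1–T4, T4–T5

Yes; width 1.

Vertex coverage: the bags together contain {a, b, c, d, e, f}, the full vertex set. Edge coverage: each edge of G has both endpoints in at least one bag. Running intersection: for every vertex, the bags containing it form a connected subtree. All three properties hold, so this is a valid tree decomposition of width max|bag| − 1 = 1, and hence tw(G) ≤ 1.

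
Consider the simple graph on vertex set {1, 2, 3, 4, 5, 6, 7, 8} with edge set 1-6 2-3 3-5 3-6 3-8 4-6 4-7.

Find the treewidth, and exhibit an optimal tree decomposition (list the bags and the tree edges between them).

Every bag has size at most 2, so the width is 2 − 1 = 1 and tw(G) ≤ 1. Since G has at least one edge (e.g. 3–6), it is not an edgeless graph, so tw(G) ≥ 1. Hence tw(G) = 1 exactly.

Treewidth 1.
One such decomposition:
Bags: B1 = {3, 6}  B2 = {2, 3}  B3 = {3, 8}  B4 = {1, 6}  B5 = {4, 6}  B6 = {3, 5}  B7 = {4, 7}
Tree: B1–B2, B1–B3, B1–B4, B1–B5, B2–B6, B5–B7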